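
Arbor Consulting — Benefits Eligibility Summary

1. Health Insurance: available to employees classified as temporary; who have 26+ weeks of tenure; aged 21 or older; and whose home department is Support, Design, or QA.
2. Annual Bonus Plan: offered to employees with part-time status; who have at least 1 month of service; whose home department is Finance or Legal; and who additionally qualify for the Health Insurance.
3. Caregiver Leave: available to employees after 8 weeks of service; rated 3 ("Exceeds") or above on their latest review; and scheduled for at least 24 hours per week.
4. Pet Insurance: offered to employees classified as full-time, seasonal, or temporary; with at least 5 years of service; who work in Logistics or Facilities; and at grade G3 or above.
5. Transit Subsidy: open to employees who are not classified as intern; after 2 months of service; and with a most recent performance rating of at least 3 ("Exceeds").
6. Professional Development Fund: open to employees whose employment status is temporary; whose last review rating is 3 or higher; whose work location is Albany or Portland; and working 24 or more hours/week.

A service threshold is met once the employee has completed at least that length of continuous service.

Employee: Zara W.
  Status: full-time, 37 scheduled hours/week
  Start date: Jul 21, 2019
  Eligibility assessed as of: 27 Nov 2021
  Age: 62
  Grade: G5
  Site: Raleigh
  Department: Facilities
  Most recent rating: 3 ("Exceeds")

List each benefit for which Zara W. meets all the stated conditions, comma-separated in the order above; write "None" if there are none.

Caregiver Leave, Transit Subsidy

Service from Jul 21, 2019 to 27 Nov 2021: 860 days.
Health Insurance — status full-time ✗ (requires temporary) → not eligible.
Annual Bonus Plan — status full-time ✗ (requires part-time) → not eligible.
Caregiver Leave — service 860 days ≥ 8 weeks (≈56 days) ✓; rating 3 ≥ 3 ✓; 37 hrs/wk ≥ 24 ✓ → eligible.
Pet Insurance — status full-time ✓; service 860 days < 5 years (≈1825 days) ✗ → not eligible.
Transit Subsidy — status full-time ✓ (not excluded); service 860 days ≥ 2 months (≈60 days) ✓; rating 3 ≥ 3 ✓ → eligible.
Professional Development Fund — status full-time ✗ (requires temporary) → not eligible.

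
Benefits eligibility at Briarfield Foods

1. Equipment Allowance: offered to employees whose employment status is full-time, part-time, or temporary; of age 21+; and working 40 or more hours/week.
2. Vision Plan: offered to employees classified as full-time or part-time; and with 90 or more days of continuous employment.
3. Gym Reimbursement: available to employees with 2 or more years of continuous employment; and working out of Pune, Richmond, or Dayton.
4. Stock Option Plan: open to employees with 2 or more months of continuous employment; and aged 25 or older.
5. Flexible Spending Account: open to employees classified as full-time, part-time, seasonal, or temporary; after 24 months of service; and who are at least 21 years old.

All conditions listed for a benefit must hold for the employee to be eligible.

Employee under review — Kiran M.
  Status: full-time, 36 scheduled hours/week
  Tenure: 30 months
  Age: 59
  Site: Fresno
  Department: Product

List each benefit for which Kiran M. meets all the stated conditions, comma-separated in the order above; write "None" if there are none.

Equipment Allowance — status full-time ✓; age 59 ≥ 21 ✓; 36 hrs/wk < 40 ✗ → not eligible.
Vision Plan — status full-time ✓; service 30 months ≥ 90 days ✓ → eligible.
Gym Reimbursement — service 30 months ≥ 2 years (≈730 days) ✓; site Fresno ✗ (not Pune, Richmond, or Dayton) → not eligible.
Stock Option Plan — service 30 months ≥ 2 months ✓; age 59 ≥ 25 ✓ → eligible.
Flexible Spending Account — status full-time ✓; service 30 months ≥ 24 months ✓; age 59 ≥ 21 ✓ → eligible.

Vision Plan, Stock Option Plan, Flexible Spending Account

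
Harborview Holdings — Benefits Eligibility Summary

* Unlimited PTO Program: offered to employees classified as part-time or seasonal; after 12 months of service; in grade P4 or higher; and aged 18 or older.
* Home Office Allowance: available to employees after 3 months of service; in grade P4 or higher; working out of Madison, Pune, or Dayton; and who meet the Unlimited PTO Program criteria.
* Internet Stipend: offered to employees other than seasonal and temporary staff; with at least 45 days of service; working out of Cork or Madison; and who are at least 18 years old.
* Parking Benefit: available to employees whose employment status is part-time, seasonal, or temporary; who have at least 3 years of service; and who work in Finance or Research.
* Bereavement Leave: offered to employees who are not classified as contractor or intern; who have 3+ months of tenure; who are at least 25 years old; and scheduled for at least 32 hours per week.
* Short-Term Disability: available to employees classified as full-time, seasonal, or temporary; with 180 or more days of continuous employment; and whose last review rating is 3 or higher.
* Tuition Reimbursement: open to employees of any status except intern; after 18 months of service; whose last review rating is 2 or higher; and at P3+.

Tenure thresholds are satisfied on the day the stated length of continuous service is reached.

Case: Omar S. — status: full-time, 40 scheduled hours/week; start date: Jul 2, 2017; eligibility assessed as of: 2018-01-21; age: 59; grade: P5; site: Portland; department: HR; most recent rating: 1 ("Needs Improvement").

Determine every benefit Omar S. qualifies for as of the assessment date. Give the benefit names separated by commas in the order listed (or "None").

Bereavement Leave

Service from Jul 2, 2017 to 2018-01-21: 203 days.
Unlimited PTO Program — status full-time ✗ (requires part-time or seasonal) → not eligible.
Home Office Allowance — service 203 days ≥ 3 months (≈90 days) ✓; grade P5 ≥ P4 ✓; site Portland ✗ (not Madison, Pune, or Dayton) → not eligible.
Internet Stipend — status full-time ✓ (not excluded); service 203 days ≥ 45 days ✓; site Portland ✗ (not Cork or Madison) → not eligible.
Parking Benefit — status full-time ✗ (requires part-time, seasonal, or temporary) → not eligible.
Bereavement Leave — status full-time ✓ (not excluded); service 203 days ≥ 3 months (≈90 days) ✓; age 59 ≥ 25 ✓; 40 hrs/wk ≥ 32 ✓ → eligible.
Short-Term Disability — status full-time ✓; service 203 days ≥ 180 days ✓; rating 1 < 3 ✗ → not eligible.
Tuition Reimbursement — status full-time ✓ (not excluded); service 203 days < 18 months (≈540 days) ✗ → not eligible.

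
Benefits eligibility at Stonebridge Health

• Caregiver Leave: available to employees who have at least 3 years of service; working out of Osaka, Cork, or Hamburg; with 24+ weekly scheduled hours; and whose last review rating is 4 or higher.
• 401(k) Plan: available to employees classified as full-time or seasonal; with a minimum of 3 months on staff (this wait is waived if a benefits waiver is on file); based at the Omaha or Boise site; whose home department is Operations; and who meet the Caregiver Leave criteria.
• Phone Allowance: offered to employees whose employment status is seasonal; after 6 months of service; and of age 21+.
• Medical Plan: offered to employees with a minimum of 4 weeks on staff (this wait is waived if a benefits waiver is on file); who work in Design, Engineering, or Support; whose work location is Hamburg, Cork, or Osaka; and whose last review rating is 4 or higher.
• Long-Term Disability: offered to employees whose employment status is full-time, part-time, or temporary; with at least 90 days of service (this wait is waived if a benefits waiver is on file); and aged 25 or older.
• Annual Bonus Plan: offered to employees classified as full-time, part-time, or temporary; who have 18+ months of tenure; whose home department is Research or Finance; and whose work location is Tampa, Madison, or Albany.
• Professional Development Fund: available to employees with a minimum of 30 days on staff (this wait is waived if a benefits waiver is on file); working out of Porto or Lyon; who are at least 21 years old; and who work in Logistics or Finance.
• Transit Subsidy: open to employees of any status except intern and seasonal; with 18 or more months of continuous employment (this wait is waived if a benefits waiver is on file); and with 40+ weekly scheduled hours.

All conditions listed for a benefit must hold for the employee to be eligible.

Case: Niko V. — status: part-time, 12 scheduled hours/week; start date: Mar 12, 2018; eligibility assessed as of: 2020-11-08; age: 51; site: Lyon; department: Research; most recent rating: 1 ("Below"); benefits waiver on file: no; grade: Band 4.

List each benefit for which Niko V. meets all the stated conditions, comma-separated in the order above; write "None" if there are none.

Service from Mar 12, 2018 to 2020-11-08: 972 days.
Caregiver Leave — service 972 days < 3 years (≈1095 days) ✗ → not eligible.
401(k) Plan — status part-time ✗ (requires full-time or seasonal) → not eligible.
Phone Allowance — status part-time ✗ (requires seasonal) → not eligible.
Medical Plan — no waiver, service 972 days ≥ 4 weeks (≈28 days) ✓; dept Research ✗ → not eligible.
Long-Term Disability — status part-time ✓; no waiver, service 972 days ≥ 90 days ✓; age 51 ≥ 25 ✓ → eligible.
Annual Bonus Plan — status part-time ✓; service 972 days ≥ 18 months (≈540 days) ✓; dept Research ✓; site Lyon ✗ (not Tampa, Madison, or Albany) → not eligible.
Professional Development Fund — no waiver, service 972 days ≥ 30 days ✓; site Lyon ✓; age 51 ≥ 21 ✓; dept Research ✗ → not eligible.
Transit Subsidy — status part-time ✓ (not excluded); no waiver, service 972 days ≥ 18 months (≈540 days) ✓; 12 hrs/wk < 40 ✗ → not eligible.

Long-Term Disability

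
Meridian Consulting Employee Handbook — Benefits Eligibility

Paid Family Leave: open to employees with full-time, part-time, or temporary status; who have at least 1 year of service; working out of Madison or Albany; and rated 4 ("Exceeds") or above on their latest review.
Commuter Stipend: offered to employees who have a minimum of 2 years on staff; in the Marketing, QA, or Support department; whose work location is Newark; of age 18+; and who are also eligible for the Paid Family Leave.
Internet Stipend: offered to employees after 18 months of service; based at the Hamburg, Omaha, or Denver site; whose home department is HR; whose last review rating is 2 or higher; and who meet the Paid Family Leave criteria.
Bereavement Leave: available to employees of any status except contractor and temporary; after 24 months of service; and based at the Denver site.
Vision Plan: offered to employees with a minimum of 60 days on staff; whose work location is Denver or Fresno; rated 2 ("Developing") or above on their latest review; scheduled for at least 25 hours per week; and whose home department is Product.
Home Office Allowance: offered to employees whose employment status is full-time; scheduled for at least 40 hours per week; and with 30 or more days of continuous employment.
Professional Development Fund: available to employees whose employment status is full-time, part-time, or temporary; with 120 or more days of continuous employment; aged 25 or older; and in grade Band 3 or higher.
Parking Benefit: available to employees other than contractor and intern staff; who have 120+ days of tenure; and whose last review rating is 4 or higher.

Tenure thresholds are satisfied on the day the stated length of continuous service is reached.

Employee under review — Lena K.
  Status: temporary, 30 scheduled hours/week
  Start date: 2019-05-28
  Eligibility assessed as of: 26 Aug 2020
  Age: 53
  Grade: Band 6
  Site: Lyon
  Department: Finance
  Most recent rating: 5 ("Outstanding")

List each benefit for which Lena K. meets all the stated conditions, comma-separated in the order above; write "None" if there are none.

Service from 2019-05-28 to 26 Aug 2020: 456 days.
Paid Family Leave — status temporary ✓; service 456 days ≥ 1 year (≈365 days) ✓; site Lyon ✗ (not Madison or Albany) → not eligible.
Commuter Stipend — service 456 days < 2 years (≈730 days) ✗ → not eligible.
Internet Stipend — service 456 days < 18 months (≈540 days) ✗ → not eligible.
Bereavement Leave — status temporary ✗ (excluded) → not eligible.
Vision Plan — service 456 days ≥ 60 days ✓; site Lyon ✗ (not Denver or Fresno) → not eligible.
Home Office Allowance — status temporary ✗ (requires full-time) → not eligible.
Professional Development Fund — status temporary ✓; service 456 days ≥ 120 days ✓; age 53 ≥ 25 ✓; grade Band 6 ≥ Band 3 ✓ → eligible.
Parking Benefit — status temporary ✓ (not excluded); service 456 days ≥ 120 days ✓; rating 5 ≥ 4 ✓ → eligible.

Professional Development Fund, Parking Benefit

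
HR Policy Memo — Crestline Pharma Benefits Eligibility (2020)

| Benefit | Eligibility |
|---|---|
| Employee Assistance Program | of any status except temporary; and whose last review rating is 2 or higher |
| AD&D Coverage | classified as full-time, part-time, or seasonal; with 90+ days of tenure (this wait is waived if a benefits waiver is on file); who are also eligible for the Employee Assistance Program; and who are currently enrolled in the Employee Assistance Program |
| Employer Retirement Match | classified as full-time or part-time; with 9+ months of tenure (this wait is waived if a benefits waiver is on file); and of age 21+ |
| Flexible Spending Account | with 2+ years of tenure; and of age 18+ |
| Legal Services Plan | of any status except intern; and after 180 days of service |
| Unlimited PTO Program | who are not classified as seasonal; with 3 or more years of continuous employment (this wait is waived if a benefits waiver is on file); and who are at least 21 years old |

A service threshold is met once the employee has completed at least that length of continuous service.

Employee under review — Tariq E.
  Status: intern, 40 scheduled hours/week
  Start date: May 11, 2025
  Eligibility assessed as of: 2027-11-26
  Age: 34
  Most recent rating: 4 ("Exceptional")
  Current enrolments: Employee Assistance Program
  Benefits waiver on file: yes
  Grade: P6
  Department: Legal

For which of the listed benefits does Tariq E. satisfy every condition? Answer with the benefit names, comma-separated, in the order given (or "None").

Employee Assistance Program, Flexible Spending Account, Unlimited PTO Program

Service from May 11, 2025 to 2027-11-26: 929 days.
Employee Assistance Program — status intern ✓ (not excluded); rating 4 ≥ 2 ✓ → eligible.
AD&D Coverage — status intern ✗ (requires full-time, part-time, or seasonal) → not eligible.
Employer Retirement Match — status intern ✗ (requires full-time or part-time) → not eligible.
Flexible Spending Account — service 929 days ≥ 2 years (≈730 days) ✓; age 34 ≥ 18 ✓ → eligible.
Legal Services Plan — status intern ✗ (excluded) → not eligible.
Unlimited PTO Program — status intern ✓ (not excluded); benefits waiver on file ✓; age 34 ≥ 21 ✓ → eligible.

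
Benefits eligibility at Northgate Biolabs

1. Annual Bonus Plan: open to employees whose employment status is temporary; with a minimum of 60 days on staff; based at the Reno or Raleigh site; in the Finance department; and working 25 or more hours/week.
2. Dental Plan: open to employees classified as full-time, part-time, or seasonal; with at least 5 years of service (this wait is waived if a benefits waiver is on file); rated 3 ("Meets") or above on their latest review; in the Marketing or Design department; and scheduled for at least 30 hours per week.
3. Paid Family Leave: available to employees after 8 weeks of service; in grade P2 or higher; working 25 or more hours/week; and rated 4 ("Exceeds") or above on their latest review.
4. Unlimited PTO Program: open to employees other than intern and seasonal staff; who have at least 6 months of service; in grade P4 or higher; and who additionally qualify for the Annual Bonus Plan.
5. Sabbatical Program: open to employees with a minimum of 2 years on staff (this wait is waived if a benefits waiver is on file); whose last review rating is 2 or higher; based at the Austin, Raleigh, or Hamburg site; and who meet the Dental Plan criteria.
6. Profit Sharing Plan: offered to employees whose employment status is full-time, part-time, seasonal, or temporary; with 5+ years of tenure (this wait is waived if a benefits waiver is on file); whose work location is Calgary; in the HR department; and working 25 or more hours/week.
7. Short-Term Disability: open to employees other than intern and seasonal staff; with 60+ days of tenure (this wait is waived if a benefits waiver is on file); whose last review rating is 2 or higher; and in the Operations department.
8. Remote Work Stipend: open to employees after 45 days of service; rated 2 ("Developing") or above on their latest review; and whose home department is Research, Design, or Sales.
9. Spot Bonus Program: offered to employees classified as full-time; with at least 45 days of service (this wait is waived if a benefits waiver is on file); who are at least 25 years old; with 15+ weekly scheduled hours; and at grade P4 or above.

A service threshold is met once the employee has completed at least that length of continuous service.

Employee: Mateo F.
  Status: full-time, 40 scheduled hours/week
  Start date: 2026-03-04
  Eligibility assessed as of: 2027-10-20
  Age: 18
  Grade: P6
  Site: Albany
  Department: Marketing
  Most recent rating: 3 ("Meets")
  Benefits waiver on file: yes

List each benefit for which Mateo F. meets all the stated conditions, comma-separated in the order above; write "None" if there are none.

Service from 2026-03-04 to 2027-10-20: 595 days.
Annual Bonus Plan — status full-time ✗ (requires temporary) → not eligible.
Dental Plan — status full-time ✓; benefits waiver on file ✓; rating 3 ≥ 3 ✓; dept Marketing ✓; 40 hrs/wk ≥ 30 ✓ → eligible.
Paid Family Leave — service 595 days ≥ 8 weeks (≈56 days) ✓; grade P6 ≥ P2 ✓; 40 hrs/wk ≥ 25 ✓; rating 3 < 4 ✗ → not eligible.
Unlimited PTO Program — status full-time ✓ (not excluded); service 595 days ≥ 6 months (≈180 days) ✓; grade P6 ≥ P4 ✓; not eligible for Annual Bonus Plan ✗ → not eligible.
Sabbatical Program — benefits waiver on file ✓; rating 3 ≥ 2 ✓; site Albany ✗ (not Austin, Raleigh, or Hamburg) → not eligible.
Profit Sharing Plan — status full-time ✓; benefits waiver on file ✓; site Albany ✗ (not Calgary) → not eligible.
Short-Term Disability — status full-time ✓ (not excluded); benefits waiver on file ✓; rating 3 ≥ 2 ✓; dept Marketing ✗ → not eligible.
Remote Work Stipend — service 595 days ≥ 45 days ✓; rating 3 ≥ 2 ✓; dept Marketing ✗ → not eligible.
Spot Bonus Program — status full-time ✓; benefits waiver on file ✓; age 18 < 25 ✗ → not eligible.

Dental Plan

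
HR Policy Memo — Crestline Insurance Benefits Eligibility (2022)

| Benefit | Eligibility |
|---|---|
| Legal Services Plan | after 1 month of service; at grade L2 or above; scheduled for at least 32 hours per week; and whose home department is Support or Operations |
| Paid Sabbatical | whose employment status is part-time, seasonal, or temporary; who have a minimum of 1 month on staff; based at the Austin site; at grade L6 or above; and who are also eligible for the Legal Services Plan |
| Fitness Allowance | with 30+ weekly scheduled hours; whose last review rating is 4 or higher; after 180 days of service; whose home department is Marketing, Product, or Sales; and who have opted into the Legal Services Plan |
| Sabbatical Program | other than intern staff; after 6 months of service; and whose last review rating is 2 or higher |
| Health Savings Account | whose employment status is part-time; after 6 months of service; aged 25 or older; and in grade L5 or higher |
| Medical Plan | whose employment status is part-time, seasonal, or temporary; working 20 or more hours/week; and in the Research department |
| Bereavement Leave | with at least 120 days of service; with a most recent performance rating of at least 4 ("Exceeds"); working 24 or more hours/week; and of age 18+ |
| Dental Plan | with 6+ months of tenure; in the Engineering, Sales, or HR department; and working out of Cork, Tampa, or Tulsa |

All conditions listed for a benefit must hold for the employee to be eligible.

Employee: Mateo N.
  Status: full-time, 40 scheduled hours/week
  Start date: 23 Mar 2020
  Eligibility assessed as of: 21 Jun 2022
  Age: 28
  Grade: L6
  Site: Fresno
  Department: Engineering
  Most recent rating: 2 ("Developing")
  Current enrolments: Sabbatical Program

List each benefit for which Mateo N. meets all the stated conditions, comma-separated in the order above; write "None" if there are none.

Sabbatical Program

Service from 23 Mar 2020 to 21 Jun 2022: 820 days.
Legal Services Plan — service 820 days ≥ 1 month (≈30 days) ✓; grade L6 ≥ L2 ✓; 40 hrs/wk ≥ 32 ✓; dept Engineering ✗ → not eligible.
Paid Sabbatical — status full-time ✗ (requires part-time, seasonal, or temporary) → not eligible.
Fitness Allowance — 40 hrs/wk ≥ 30 ✓; rating 2 < 4 ✗ → not eligible.
Sabbatical Program — status full-time ✓ (not excluded); service 820 days ≥ 6 months (≈180 days) ✓; rating 2 ≥ 2 ✓ → eligible.
Health Savings Account — status full-time ✗ (requires part-time) → not eligible.
Medical Plan — status full-time ✗ (requires part-time, seasonal, or temporary) → not eligible.
Bereavement Leave — service 820 days ≥ 120 days ✓; rating 2 < 4 ✗ → not eligible.
Dental Plan — service 820 days ≥ 6 months (≈180 days) ✓; dept Engineering ✓; site Fresno ✗ (not Cork, Tampa, or Tulsa) → not eligible.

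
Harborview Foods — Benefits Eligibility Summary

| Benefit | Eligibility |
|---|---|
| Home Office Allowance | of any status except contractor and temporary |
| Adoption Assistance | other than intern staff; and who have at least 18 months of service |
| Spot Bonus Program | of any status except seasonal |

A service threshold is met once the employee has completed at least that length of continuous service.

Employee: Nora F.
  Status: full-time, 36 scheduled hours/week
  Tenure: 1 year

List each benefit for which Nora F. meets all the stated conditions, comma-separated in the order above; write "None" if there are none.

Home Office Allowance, Spot Bonus Program

Home Office Allowance — status full-time ✓ (not excluded) → eligible.
Adoption Assistance — status full-time ✓ (not excluded); service 1 year < 18 months (≈540 days) ✗ → not eligible.
Spot Bonus Program — status full-time ✓ (not excluded) → eligible.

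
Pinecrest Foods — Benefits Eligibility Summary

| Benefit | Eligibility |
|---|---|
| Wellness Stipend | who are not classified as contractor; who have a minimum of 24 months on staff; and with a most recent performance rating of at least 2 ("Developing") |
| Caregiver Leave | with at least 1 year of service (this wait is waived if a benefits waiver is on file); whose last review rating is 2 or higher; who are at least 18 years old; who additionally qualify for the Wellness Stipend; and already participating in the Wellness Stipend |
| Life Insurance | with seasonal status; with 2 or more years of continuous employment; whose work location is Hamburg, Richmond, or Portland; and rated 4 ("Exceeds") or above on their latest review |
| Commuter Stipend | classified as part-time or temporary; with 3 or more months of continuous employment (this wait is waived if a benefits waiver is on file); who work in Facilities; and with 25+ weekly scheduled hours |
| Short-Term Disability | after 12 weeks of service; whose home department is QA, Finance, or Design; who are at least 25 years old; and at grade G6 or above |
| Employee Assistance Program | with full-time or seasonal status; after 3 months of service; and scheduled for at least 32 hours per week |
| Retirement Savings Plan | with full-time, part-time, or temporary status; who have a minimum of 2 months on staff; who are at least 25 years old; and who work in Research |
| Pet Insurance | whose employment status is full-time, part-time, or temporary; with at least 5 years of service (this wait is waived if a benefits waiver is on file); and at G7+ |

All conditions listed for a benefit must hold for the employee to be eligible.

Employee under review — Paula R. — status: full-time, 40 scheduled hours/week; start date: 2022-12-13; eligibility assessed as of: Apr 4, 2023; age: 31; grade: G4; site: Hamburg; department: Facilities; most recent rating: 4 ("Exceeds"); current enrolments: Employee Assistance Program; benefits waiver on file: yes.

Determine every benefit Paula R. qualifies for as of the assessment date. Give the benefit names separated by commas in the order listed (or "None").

Employee Assistance Program

Service from 2022-12-13 to Apr 4, 2023: 112 days.
Wellness Stipend — status full-time ✓ (not excluded); service 112 days < 24 months (≈720 days) ✗ → not eligible.
Caregiver Leave — benefits waiver on file ✓; rating 4 ≥ 2 ✓; age 31 ≥ 18 ✓; not eligible for Wellness Stipend ✗ → not eligible.
Life Insurance — status full-time ✗ (requires seasonal) → not eligible.
Commuter Stipend — status full-time ✗ (requires part-time or temporary) → not eligible.
Short-Term Disability — service 112 days ≥ 12 weeks (≈84 days) ✓; dept Facilities ✗ → not eligible.
Employee Assistance Program — status full-time ✓; service 112 days ≥ 3 months (≈90 days) ✓; 40 hrs/wk ≥ 32 ✓ → eligible.
Retirement Savings Plan — status full-time ✓; service 112 days ≥ 2 months (≈60 days) ✓; age 31 ≥ 25 ✓; dept Facilities ✗ → not eligible.
Pet Insurance — status full-time ✓; benefits waiver on file ✓; grade G4 < G7 ✗ → not eligible.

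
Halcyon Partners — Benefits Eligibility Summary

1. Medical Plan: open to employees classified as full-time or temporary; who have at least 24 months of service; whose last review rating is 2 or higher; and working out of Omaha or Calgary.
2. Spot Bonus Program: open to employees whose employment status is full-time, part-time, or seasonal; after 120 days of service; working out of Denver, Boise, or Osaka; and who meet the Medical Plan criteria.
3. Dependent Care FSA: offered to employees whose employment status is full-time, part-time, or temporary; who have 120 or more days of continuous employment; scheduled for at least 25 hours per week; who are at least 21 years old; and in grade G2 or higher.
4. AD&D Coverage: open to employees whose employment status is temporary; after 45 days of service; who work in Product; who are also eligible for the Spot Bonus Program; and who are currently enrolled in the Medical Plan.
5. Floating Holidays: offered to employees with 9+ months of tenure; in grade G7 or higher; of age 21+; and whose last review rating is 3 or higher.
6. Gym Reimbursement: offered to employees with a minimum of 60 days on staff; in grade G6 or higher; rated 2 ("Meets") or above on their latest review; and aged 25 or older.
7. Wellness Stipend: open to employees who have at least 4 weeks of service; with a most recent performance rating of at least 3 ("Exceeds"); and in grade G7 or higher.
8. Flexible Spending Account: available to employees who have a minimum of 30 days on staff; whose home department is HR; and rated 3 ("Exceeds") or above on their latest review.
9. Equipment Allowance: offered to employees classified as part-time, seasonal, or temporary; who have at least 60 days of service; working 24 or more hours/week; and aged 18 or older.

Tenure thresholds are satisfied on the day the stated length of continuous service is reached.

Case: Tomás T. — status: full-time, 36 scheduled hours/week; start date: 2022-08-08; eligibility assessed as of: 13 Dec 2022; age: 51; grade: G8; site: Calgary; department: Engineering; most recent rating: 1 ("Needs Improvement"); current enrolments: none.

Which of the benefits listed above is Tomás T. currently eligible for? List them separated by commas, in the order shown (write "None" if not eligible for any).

Service from 2022-08-08 to 13 Dec 2022: 127 days.
Medical Plan — status full-time ✓; service 127 days < 24 months (≈720 days) ✗ → not eligible.
Spot Bonus Program — status full-time ✓; service 127 days ≥ 120 days ✓; site Calgary ✗ (not Denver, Boise, or Osaka) → not eligible.
Dependent Care FSA — status full-time ✓; service 127 days ≥ 120 days ✓; 36 hrs/wk ≥ 25 ✓; age 51 ≥ 21 ✓; grade G8 ≥ G2 ✓ → eligible.
AD&D Coverage — status full-time ✗ (requires temporary) → not eligible.
Floating Holidays — service 127 days < 9 months (≈270 days) ✗ → not eligible.
Gym Reimbursement — service 127 days ≥ 60 days ✓; grade G8 ≥ G6 ✓; rating 1 < 2 ✗ → not eligible.
Wellness Stipend — service 127 days ≥ 4 weeks (≈28 days) ✓; rating 1 < 3 ✗ → not eligible.
Flexible Spending Account — service 127 days ≥ 30 days ✓; dept Engineering ✗ → not eligible.
Equipment Allowance — status full-time ✗ (requires part-time, seasonal, or temporary) → not eligible.

Dependent Care FSA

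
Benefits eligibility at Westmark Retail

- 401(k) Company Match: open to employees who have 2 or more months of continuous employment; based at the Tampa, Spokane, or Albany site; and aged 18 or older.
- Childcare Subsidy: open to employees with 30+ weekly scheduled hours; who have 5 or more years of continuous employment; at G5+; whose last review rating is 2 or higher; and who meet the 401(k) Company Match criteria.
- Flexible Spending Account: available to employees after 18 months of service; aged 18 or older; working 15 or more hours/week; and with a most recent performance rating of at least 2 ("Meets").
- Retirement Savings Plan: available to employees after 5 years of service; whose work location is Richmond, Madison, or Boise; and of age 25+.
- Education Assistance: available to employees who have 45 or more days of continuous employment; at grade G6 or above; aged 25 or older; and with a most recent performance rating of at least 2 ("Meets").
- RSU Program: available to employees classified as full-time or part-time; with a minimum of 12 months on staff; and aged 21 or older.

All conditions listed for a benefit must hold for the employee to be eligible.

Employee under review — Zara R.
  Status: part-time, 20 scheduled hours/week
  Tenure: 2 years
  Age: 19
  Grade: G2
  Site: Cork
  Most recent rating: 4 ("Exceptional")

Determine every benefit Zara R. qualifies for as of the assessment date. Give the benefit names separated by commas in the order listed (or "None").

Flexible Spending Account

401(k) Company Match — service 2 years ≥ 2 months (≈60 days) ✓; site Cork ✗ (not Tampa, Spokane, or Albany) → not eligible.
Childcare Subsidy — 20 hrs/wk < 30 ✗ → not eligible.
Flexible Spending Account — service 2 years ≥ 18 months (≈540 days) ✓; age 19 ≥ 18 ✓; 20 hrs/wk ≥ 15 ✓; rating 4 ≥ 2 ✓ → eligible.
Retirement Savings Plan — service 2 years < 5 years ✗ → not eligible.
Education Assistance — service 2 years ≥ 45 days ✓; grade G2 < G6 ✗ → not eligible.
RSU Program — status part-time ✓; service 2 years ≥ 12 months (≈360 days) ✓; age 19 < 21 ✗ → not eligible.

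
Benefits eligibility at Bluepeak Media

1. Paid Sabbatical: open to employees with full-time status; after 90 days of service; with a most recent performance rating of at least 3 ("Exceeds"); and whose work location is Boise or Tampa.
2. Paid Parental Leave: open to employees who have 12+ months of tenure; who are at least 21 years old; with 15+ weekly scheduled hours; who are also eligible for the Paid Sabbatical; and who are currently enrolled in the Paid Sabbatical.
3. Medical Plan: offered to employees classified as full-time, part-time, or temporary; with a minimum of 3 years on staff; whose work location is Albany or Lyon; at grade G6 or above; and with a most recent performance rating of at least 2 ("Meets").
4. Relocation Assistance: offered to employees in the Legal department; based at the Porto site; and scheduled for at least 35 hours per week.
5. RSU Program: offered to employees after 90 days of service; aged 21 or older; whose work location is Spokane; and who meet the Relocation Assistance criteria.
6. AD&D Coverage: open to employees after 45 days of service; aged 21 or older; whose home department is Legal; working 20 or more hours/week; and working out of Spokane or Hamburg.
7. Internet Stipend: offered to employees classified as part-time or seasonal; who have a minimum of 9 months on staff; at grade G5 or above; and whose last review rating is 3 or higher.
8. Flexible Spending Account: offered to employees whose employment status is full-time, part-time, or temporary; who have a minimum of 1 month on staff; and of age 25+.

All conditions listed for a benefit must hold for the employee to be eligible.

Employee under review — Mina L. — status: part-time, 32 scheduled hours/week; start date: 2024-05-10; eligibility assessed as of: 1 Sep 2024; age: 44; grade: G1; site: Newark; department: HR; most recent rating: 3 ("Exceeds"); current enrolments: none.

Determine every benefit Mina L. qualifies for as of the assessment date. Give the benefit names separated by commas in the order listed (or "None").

Flexible Spending Account

Service from 2024-05-10 to 1 Sep 2024: 114 days.
Paid Sabbatical — status part-time ✗ (requires full-time) → not eligible.
Paid Parental Leave — service 114 days < 12 months (≈360 days) ✗ → not eligible.
Medical Plan — status part-time ✓; service 114 days < 3 years (≈1095 days) ✗ → not eligible.
Relocation Assistance — dept HR ✗ → not eligible.
RSU Program — service 114 days ≥ 90 days ✓; age 44 ≥ 21 ✓; site Newark ✗ (not Spokane) → not eligible.
AD&D Coverage — service 114 days ≥ 45 days ✓; age 44 ≥ 21 ✓; dept HR ✗ → not eligible.
Internet Stipend — status part-time ✓; service 114 days < 9 months (≈270 days) ✗ → not eligible.
Flexible Spending Account — status part-time ✓; service 114 days ≥ 1 month (≈30 days) ✓; age 44 ≥ 25 ✓ → eligible.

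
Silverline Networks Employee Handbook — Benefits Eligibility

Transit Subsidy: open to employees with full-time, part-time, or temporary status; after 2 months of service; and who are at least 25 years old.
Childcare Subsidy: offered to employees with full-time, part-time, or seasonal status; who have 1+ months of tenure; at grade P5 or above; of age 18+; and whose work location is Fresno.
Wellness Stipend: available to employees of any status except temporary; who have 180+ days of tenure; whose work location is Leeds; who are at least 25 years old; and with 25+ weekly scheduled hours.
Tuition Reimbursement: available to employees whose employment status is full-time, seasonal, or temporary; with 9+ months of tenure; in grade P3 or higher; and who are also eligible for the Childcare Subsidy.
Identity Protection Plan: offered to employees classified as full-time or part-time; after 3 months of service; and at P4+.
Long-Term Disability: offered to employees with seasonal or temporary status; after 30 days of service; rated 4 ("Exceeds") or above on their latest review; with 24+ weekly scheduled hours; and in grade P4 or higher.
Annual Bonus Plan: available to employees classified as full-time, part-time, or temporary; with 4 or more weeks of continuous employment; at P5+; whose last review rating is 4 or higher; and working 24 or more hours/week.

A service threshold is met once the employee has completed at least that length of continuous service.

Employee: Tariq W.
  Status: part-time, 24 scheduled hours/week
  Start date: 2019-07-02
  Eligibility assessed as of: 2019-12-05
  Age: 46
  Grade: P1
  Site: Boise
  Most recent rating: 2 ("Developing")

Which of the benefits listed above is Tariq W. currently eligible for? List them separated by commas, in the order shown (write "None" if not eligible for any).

Transit Subsidy

Service from 2019-07-02 to 2019-12-05: 156 days.
Transit Subsidy — status part-time ✓; service 156 days ≥ 2 months (≈60 days) ✓; age 46 ≥ 25 ✓ → eligible.
Childcare Subsidy — status part-time ✓; service 156 days ≥ 1 month (≈30 days) ✓; grade P1 < P5 ✗ → not eligible.
Wellness Stipend — status part-time ✓ (not excluded); service 156 days < 180 days ✗ → not eligible.
Tuition Reimbursement — status part-time ✗ (requires full-time, seasonal, or temporary) → not eligible.
Identity Protection Plan — status part-time ✓; service 156 days ≥ 3 months (≈90 days) ✓; grade P1 < P4 ✗ → not eligible.
Long-Term Disability — status part-time ✗ (requires seasonal or temporary) → not eligible.
Annual Bonus Plan — status part-time ✓; service 156 days ≥ 4 weeks (≈28 days) ✓; grade P1 < P5 ✗ → not eligible.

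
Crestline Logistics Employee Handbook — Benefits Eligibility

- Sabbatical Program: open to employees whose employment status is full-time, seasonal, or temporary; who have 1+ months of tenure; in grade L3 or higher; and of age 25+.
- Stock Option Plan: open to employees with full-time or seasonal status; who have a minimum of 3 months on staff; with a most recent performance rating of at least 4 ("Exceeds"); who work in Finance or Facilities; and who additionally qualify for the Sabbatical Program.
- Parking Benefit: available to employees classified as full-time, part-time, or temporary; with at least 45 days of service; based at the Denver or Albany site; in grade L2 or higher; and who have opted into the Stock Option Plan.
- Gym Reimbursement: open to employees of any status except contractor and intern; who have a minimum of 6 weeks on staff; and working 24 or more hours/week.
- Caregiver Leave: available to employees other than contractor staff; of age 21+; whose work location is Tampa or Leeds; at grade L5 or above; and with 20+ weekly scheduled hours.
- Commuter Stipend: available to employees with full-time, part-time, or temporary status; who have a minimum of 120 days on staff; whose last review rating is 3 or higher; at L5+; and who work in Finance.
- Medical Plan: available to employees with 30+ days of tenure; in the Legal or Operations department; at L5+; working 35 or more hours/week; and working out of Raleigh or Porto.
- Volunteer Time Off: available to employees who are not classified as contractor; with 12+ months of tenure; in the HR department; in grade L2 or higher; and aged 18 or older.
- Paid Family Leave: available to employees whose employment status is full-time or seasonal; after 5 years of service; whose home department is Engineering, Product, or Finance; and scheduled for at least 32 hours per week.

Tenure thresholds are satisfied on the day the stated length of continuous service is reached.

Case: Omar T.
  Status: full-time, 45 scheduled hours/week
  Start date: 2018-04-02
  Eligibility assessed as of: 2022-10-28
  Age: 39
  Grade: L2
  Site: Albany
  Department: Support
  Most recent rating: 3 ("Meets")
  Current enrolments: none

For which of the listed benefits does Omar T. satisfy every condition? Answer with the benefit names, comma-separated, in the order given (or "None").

Gym Reimbursement

Service from 2018-04-02 to 2022-10-28: 1670 days.
Sabbatical Program — status full-time ✓; service 1670 days ≥ 1 month (≈30 days) ✓; grade L2 < L3 ✗ → not eligible.
Stock Option Plan — status full-time ✓; service 1670 days ≥ 3 months (≈90 days) ✓; rating 3 < 4 ✗ → not eligible.
Parking Benefit — status full-time ✓; service 1670 days ≥ 45 days ✓; site Albany ✓; grade L2 ≥ L2 ✓; not enrolled in Stock Option Plan ✗ → not eligible.
Gym Reimbursement — status full-time ✓ (not excluded); service 1670 days ≥ 6 weeks (≈42 days) ✓; 45 hrs/wk ≥ 24 ✓ → eligible.
Caregiver Leave — status full-time ✓ (not excluded); age 39 ≥ 21 ✓; site Albany ✗ (not Tampa or Leeds) → not eligible.
Commuter Stipend — status full-time ✓; service 1670 days ≥ 120 days ✓; rating 3 ≥ 3 ✓; grade L2 < L5 ✗ → not eligible.
Medical Plan — service 1670 days ≥ 30 days ✓; dept Support ✗ → not eligible.
Volunteer Time Off — status full-time ✓ (not excluded); service 1670 days ≥ 12 months (≈360 days) ✓; dept Support ✗ → not eligible.
Paid Family Leave — status full-time ✓; service 1670 days < 5 years (≈1825 days) ✗ → not eligible.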